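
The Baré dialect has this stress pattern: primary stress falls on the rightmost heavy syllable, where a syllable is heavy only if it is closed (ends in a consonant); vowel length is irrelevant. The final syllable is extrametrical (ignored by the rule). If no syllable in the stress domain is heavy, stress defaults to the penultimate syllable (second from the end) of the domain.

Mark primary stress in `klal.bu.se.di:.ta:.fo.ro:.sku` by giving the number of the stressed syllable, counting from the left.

The final syllable (8, sku) is extrametrical; the stress domain is syllables 1–7.
Weights: 1 klal H, 2 bu L, 3 se L, 4 di: L, 5 ta: L, 6 fo L, 7 ro: L.
Heavy syllables in the domain: 1. The rightmost is syllable 1 (klal).
Primary stress: syllable 1 → ˈklal.bu.se.di:.ta:.fo.ro:.sku.

1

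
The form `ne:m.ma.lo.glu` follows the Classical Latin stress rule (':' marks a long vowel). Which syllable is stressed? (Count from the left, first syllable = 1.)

2

Classical Latin: stress the penult if heavy (long vowel or closed), else the antepenult.
Weights: 2 ma L, 3 lo L, 4 glu L.
The penult (syllable 3, lo) is light, so stress falls on the antepenult (syllable 2, ma).
Stress on syllable 2: ne:m.ˈma.lo.glu.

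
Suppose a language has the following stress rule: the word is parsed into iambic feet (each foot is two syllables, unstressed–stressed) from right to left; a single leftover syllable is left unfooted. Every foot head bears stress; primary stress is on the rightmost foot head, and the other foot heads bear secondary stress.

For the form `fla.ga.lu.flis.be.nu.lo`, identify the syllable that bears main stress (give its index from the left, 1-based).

Parse right to left into iambic (σˈσ) feet: fla (ga.ˈlu) (flis.ˈbe) (nu.ˈlo). Syllable 1 is left unfooted.
Foot heads (stressed positions): 3, 5, 7.
End Rule Rightmost: primary stress on the rightmost head = syllable 7.
Primary stress: syllable 7 → fla.ga.lu.flis.be.nu.ˈlo.

7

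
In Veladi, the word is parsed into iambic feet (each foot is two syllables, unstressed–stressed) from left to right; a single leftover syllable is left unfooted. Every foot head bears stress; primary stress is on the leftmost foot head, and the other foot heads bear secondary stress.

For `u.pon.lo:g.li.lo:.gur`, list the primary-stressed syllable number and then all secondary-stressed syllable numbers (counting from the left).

primary 2, secondary 4, 6

Parse left to right into iambic (σˈσ) feet: (u.ˈpon) (lo:g.ˈli) (lo:.ˈgur).
Foot heads (stressed positions): 2, 4, 6.
End Rule Leftmost: primary stress on the leftmost head = syllable 2.
Secondary stress on 4, 6: u.ˈpon.lo:g.ˌli.lo:.ˌgur.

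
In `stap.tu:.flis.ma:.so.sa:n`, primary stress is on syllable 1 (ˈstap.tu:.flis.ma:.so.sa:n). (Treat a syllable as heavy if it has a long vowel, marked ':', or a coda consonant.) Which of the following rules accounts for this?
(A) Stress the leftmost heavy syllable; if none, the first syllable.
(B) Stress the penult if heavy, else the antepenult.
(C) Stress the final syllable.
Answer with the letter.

Rule A → syllable 1 ✓.
Rule B → syllable 4 (observed: 1).
Rule C → syllable 6 (observed: 1).

A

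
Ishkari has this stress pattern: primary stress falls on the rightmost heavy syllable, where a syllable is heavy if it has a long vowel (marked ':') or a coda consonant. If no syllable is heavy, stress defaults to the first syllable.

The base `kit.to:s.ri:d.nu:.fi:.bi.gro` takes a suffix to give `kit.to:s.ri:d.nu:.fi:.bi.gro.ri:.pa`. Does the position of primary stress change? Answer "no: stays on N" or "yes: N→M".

Base `kit.to:s.ri:d.nu:.fi:.bi.gro` (7 syllables):
  Weights: 1 kit H, 2 to:s H, 3 ri:d H, 4 nu: H, 5 fi: H, 6 bi L, 7 gro L.
  Heavy syllables in the domain: 1, 2, 3, 4, 5. The rightmost is syllable 5 (fi:).
  → primary stress on syllable 5.
Suffixed `kit.to:s.ri:d.nu:.fi:.bi.gro.ri:.pa` (9 syllables):
  Weights: 1 kit H, 2 to:s H, 3 ri:d H, 4 nu: H, 5 fi: H, 6 bi L, 7 gro L, 8 ri: H, 9 pa L.
  Heavy syllables in the domain: 1, 2, 3, 4, 5, 8. The rightmost is syllable 8 (ri:).
  → primary stress on syllable 8.

yes: 5→8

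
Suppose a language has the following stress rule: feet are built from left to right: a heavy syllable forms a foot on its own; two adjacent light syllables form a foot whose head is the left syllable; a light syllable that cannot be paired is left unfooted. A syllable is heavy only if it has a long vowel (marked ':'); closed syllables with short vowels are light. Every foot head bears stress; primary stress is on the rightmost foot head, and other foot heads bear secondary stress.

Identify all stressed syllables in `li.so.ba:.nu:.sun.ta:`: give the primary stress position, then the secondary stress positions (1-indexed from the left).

Weights: 1 li L, 2 so L, 3 ba: H, 4 nu: H, 5 sun L, 6 ta: H.
Parse left to right (heavy = foot alone; LL = one foot; stranded L unfooted): (ˈli.so) (ˈba:) (ˈnu:) sun (ˈta:).
Foot heads: 1, 3, 4, 6.
Primary stress on the rightmost head = syllable 6.
Secondary stress on 1, 3, 4: ˌli.so.ˌba:.ˌnu:.sun.ˈta:.

primary 6, secondary 1, 3, 4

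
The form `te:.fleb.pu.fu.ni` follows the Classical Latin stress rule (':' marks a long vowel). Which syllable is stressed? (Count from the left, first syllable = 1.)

Classical Latin: stress the penult if heavy (long vowel or closed), else the antepenult.
Weights: 3 pu L, 4 fu L, 5 ni L.
The penult (syllable 4, fu) is light, so stress falls on the antepenult (syllable 3, pu).
Stress on syllable 3: te:.fleb.ˈpu.fu.ni.

3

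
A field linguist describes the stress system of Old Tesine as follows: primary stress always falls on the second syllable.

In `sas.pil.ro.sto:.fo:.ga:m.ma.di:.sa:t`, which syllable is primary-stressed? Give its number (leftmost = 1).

2

The word has 9 syllables; the second syllable is syllable 2 (pil).
Primary stress: syllable 2 → sas.ˈpil.ro.sto:.fo:.ga:m.ma.di:.sa:t.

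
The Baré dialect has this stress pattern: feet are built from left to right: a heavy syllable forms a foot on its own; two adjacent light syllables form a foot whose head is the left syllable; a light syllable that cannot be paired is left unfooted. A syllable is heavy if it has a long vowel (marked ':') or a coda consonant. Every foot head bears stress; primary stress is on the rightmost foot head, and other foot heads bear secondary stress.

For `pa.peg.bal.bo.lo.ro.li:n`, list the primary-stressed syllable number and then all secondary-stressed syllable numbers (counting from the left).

primary 7, secondary 2, 3, 4

Weights: 1 pa L, 2 peg H, 3 bal H, 4 bo L, 5 lo L, 6 ro L, 7 li:n H.
Parse left to right (heavy = foot alone; LL = one foot; stranded L unfooted): pa (ˈpeg) (ˈbal) (ˈbo.lo) ro (ˈli:n).
Foot heads: 2, 3, 4, 7.
Primary stress on the rightmost head = syllable 7.
Secondary stress on 2, 3, 4: pa.ˌpeg.ˌbal.ˌbo.lo.ro.ˈli:n.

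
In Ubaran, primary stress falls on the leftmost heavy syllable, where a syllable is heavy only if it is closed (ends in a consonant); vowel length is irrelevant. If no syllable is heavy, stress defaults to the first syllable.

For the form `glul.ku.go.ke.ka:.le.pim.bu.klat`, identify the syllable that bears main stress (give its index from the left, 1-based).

1

Weights: 1 glul H, 2 ku L, 3 go L, 4 ke L, 5 ka: L, 6 le L, 7 pim H, 8 bu L, 9 klat H.
Heavy syllables in the domain: 1, 7, 9. The leftmost is syllable 1 (glul).
Primary stress: syllable 1 → ˈglul.ku.go.ke.ka:.le.pim.bu.klat.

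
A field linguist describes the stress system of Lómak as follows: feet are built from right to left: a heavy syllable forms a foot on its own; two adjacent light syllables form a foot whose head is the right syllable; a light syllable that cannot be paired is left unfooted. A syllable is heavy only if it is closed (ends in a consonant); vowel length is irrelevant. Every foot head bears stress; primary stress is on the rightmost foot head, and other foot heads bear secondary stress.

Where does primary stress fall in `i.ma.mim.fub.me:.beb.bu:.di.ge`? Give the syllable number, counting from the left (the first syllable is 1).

Weights: 1 i L, 2 ma L, 3 mim H, 4 fub H, 5 me: L, 6 beb H, 7 bu: L, 8 di L, 9 ge L.
Parse right to left (heavy = foot alone; LL = one foot; stranded L unfooted): (i.ˈma) (ˈmim) (ˈfub) me: (ˈbeb) bu: (di.ˈge).
Foot heads: 2, 3, 4, 6, 9.
Primary stress on the rightmost head = syllable 9.
Primary stress: syllable 9 → i.ma.mim.fub.me:.beb.bu:.di.ˈge.

9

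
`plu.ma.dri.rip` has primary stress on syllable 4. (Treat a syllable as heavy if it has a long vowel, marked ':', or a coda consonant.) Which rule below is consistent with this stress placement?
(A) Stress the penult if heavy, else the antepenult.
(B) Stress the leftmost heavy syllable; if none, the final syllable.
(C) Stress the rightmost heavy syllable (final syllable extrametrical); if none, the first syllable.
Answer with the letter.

Rule A → syllable 2 (observed: 4).
Rule B → syllable 4 ✓.
Rule C → syllable 1 (observed: 4).

B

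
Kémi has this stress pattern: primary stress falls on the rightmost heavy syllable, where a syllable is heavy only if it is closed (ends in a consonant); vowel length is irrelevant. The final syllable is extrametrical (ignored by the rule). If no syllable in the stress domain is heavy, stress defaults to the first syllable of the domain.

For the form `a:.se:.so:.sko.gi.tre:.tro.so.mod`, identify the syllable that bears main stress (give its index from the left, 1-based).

The final syllable (9, mod) is extrametrical; the stress domain is syllables 1–8.
Weights: 1 a: L, 2 se: L, 3 so: L, 4 sko L, 5 gi L, 6 tre: L, 7 tro L, 8 so L.
No heavy syllable in the domain; default to the first syllable of the domain = syllable 1.
Primary stress: syllable 1 → ˈa:.se:.so:.sko.gi.tre:.tro.so.mod.

1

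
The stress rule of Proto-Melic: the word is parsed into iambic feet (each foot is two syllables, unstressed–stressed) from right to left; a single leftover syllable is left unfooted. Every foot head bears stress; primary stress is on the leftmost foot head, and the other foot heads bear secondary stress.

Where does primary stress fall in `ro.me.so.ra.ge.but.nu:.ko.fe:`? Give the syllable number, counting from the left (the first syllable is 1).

Parse right to left into iambic (σˈσ) feet: ro (me.ˈso) (ra.ˈge) (but.ˈnu:) (ko.ˈfe:). Syllable 1 is left unfooted.
Foot heads (stressed positions): 3, 5, 7, 9.
End Rule Leftmost: primary stress on the leftmost head = syllable 3.
Primary stress: syllable 3 → ro.me.ˈso.ra.ge.but.nu:.ko.fe:.

3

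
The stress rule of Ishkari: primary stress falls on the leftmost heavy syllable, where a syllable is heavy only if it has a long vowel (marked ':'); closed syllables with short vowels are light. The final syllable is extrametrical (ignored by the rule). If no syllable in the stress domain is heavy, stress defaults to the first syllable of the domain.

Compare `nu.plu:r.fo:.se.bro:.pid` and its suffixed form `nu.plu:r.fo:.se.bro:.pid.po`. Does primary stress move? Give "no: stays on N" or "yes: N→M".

no: stays on 2

Base `nu.plu:r.fo:.se.bro:.pid` (6 syllables):
  The final syllable (6, pid) is extrametrical; the stress domain is syllables 1–5.
  Weights: 1 nu L, 2 plu:r H, 3 fo: H, 4 se L, 5 bro: H.
  Heavy syllables in the domain: 2, 3, 5. The leftmost is syllable 2 (plu:r).
  → primary stress on syllable 2.
Suffixed `nu.plu:r.fo:.se.bro:.pid.po` (7 syllables):
  The final syllable (7, po) is extrametrical; the stress domain is syllables 1–6.
  Weights: 1 nu L, 2 plu:r H, 3 fo: H, 4 se L, 5 bro: H, 6 pid L.
  Heavy syllables in the domain: 2, 3, 5. The leftmost is syllable 2 (plu:r).
  → primary stress on syllable 2.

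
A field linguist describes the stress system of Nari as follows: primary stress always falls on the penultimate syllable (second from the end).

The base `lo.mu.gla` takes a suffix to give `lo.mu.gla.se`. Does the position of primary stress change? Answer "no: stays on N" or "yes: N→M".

yes: 2→3

Base `lo.mu.gla` (3 syllables):
  The word has 3 syllables; the penultimate syllable (second from the end) is syllable 2 (mu).
  → primary stress on syllable 2.
Suffixed `lo.mu.gla.se` (4 syllables):
  The word has 4 syllables; the penultimate syllable (second from the end) is syllable 3 (gla).
  → primary stress on syllable 3.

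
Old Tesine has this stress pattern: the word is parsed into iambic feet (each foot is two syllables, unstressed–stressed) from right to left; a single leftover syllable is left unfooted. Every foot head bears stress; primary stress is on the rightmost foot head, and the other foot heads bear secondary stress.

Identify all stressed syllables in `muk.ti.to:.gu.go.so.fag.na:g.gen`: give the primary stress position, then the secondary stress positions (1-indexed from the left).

Parse right to left into iambic (σˈσ) feet: muk (ti.ˈto:) (gu.ˈgo) (so.ˈfag) (na:g.ˈgen). Syllable 1 is left unfooted.
Foot heads (stressed positions): 3, 5, 7, 9.
End Rule Rightmost: primary stress on the rightmost head = syllable 9.
Secondary stress on 3, 5, 7: muk.ti.ˌto:.gu.ˌgo.so.ˌfag.na:g.ˈgen.

primary 9, secondary 3, 5, 7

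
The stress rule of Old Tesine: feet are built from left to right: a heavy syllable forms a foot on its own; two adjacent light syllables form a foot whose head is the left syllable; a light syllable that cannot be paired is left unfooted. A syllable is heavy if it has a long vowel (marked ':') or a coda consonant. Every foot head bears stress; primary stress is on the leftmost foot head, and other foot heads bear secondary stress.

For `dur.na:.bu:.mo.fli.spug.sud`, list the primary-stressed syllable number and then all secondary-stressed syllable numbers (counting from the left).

Weights: 1 dur H, 2 na: H, 3 bu: H, 4 mo L, 5 fli L, 6 spug H, 7 sud H.
Parse left to right (heavy = foot alone; LL = one foot; stranded L unfooted): (ˈdur) (ˈna:) (ˈbu:) (ˈmo.fli) (ˈspug) (ˈsud).
Foot heads: 1, 2, 3, 4, 6, 7.
Primary stress on the leftmost head = syllable 1.
Secondary stress on 2, 3, 4, 6, 7: ˈdur.ˌna:.ˌbu:.ˌmo.fli.ˌspug.ˌsud.

primary 1, secondary 2, 3, 4, 6, 7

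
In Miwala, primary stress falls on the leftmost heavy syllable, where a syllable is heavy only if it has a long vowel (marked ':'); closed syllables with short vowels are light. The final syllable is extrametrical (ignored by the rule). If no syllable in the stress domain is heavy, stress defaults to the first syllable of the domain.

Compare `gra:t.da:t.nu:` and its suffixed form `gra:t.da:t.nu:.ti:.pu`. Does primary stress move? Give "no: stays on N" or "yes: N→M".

Base `gra:t.da:t.nu:` (3 syllables):
  The final syllable (3, nu:) is extrametrical; the stress domain is syllables 1–2.
  Weights: 1 gra:t H, 2 da:t H.
  Heavy syllables in the domain: 1, 2. The leftmost is syllable 1 (gra:t).
  → primary stress on syllable 1.
Suffixed `gra:t.da:t.nu:.ti:.pu` (5 syllables):
  The final syllable (5, pu) is extrametrical; the stress domain is syllables 1–4.
  Weights: 1 gra:t H, 2 da:t H, 3 nu: H, 4 ti: H.
  Heavy syllables in the domain: 1, 2, 3, 4. The leftmost is syllable 1 (gra:t).
  → primary stress on syllable 1.

no: stays on 1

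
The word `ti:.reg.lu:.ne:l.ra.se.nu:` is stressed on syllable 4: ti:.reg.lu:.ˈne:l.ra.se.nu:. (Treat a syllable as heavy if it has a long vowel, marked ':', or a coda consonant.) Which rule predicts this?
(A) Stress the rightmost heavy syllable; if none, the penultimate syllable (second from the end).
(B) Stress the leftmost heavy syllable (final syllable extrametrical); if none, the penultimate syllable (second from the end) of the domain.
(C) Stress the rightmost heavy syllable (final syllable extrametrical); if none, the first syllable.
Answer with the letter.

Rule A → syllable 7 (observed: 4).
Rule B → syllable 1 (observed: 4).
Rule C → syllable 4 ✓.

C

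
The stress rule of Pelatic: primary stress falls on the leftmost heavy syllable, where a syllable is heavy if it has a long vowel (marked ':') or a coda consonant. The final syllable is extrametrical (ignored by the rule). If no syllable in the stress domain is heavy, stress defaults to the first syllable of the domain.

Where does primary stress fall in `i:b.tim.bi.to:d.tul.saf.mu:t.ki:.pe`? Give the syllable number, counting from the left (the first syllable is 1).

The final syllable (9, pe) is extrametrical; the stress domain is syllables 1–8.
Weights: 1 i:b H, 2 tim H, 3 bi L, 4 to:d H, 5 tul H, 6 saf H, 7 mu:t H, 8 ki: H.
Heavy syllables in the domain: 1, 2, 4, 5, 6, 7, 8. The leftmost is syllable 1 (i:b).
Primary stress: syllable 1 → ˈi:b.tim.bi.to:d.tul.saf.mu:t.ki:.pe.

1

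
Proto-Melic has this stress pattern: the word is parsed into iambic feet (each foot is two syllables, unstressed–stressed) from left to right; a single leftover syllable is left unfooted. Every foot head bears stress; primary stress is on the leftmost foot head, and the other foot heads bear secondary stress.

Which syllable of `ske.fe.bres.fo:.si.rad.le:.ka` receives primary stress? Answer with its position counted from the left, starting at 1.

Parse left to right into iambic (σˈσ) feet: (ske.ˈfe) (bres.ˈfo:) (si.ˈrad) (le:.ˈka).
Foot heads (stressed positions): 2, 4, 6, 8.
End Rule Leftmost: primary stress on the leftmost head = syllable 2.
Primary stress: syllable 2 → ske.ˈfe.bres.fo:.si.rad.le:.ka.

2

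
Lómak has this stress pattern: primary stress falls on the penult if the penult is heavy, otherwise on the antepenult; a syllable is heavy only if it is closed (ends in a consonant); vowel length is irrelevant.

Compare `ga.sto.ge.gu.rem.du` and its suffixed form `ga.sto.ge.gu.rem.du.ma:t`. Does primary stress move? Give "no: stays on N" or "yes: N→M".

Base `ga.sto.ge.gu.rem.du` (6 syllables):
  Weights: 4 gu L, 5 rem H, 6 du L.
  The penult (syllable 5, rem) is heavy, so it takes stress.
  → primary stress on syllable 5.
Suffixed `ga.sto.ge.gu.rem.du.ma:t` (7 syllables):
  Weights: 5 rem H, 6 du L, 7 ma:t H.
  The penult (syllable 6, du) is light, so stress falls on the antepenult (syllable 5, rem).
  → primary stress on syllable 5.

no: stays on 5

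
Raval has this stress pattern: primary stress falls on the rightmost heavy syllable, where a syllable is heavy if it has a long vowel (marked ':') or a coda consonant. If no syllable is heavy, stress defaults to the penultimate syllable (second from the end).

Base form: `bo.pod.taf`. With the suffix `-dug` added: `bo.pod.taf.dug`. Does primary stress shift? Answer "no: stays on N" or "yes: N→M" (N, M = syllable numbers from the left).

yes: 3→4

Base `bo.pod.taf` (3 syllables):
  Weights: 1 bo L, 2 pod H, 3 taf H.
  Heavy syllables in the domain: 2, 3. The rightmost is syllable 3 (taf).
  → primary stress on syllable 3.
Suffixed `bo.pod.taf.dug` (4 syllables):
  Weights: 1 bo L, 2 pod H, 3 taf H, 4 dug H.
  Heavy syllables in the domain: 2, 3, 4. The rightmost is syllable 4 (dug).
  → primary stress on syllable 4.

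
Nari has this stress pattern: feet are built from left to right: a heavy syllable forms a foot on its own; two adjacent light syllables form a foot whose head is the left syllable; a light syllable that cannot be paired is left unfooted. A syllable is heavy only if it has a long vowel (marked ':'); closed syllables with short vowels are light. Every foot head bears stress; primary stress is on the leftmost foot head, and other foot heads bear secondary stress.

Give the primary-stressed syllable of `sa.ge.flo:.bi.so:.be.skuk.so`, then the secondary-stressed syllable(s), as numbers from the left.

primary 1, secondary 3, 5, 6

Weights: 1 sa L, 2 ge L, 3 flo: H, 4 bi L, 5 so: H, 6 be L, 7 skuk L, 8 so L.
Parse left to right (heavy = foot alone; LL = one foot; stranded L unfooted): (ˈsa.ge) (ˈflo:) bi (ˈso:) (ˈbe.skuk) so.
Foot heads: 1, 3, 5, 6.
Primary stress on the leftmost head = syllable 1.
Secondary stress on 3, 5, 6: ˈsa.ge.ˌflo:.bi.ˌso:.ˌbe.skuk.so.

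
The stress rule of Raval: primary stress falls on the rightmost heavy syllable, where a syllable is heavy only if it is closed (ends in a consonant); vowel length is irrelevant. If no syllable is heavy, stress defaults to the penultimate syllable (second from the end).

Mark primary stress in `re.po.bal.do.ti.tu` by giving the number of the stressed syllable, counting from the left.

3

Weights: 1 re L, 2 po L, 3 bal H, 4 do L, 5 ti L, 6 tu L.
Heavy syllables in the domain: 3. The rightmost is syllable 3 (bal).
Primary stress: syllable 3 → re.po.ˈbal.do.ti.tu.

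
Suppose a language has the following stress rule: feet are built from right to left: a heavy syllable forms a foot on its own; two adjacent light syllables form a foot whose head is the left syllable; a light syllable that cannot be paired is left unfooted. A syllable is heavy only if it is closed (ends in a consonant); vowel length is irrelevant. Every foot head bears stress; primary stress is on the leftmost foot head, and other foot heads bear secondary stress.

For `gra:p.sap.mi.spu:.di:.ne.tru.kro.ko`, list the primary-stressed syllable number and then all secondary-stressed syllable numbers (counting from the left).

Weights: 1 gra:p H, 2 sap H, 3 mi L, 4 spu: L, 5 di: L, 6 ne L, 7 tru L, 8 kro L, 9 ko L.
Parse right to left (heavy = foot alone; LL = one foot; stranded L unfooted): (ˈgra:p) (ˈsap) mi (ˈspu:.di:) (ˈne.tru) (ˈkro.ko).
Foot heads: 1, 2, 4, 6, 8.
Primary stress on the leftmost head = syllable 1.
Secondary stress on 2, 4, 6, 8: ˈgra:p.ˌsap.mi.ˌspu:.di:.ˌne.tru.ˌkro.ko.

primary 1, secondary 2, 4, 6, 8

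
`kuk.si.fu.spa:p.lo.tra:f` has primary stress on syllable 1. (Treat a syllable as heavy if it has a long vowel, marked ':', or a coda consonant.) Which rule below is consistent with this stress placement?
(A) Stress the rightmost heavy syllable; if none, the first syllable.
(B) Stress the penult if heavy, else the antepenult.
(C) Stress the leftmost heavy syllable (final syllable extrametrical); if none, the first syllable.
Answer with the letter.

C

Rule A → syllable 6 (observed: 1).
Rule B → syllable 4 (observed: 1).
Rule C → syllable 1 ✓.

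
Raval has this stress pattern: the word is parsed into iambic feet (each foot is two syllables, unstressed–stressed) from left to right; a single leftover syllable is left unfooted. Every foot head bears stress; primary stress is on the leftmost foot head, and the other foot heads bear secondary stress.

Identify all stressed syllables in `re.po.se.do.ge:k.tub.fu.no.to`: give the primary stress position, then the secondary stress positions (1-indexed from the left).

Parse left to right into iambic (σˈσ) feet: (re.ˈpo) (se.ˈdo) (ge:k.ˈtub) (fu.ˈno) to. Syllable 9 is left unfooted.
Foot heads (stressed positions): 2, 4, 6, 8.
End Rule Leftmost: primary stress on the leftmost head = syllable 2.
Secondary stress on 4, 6, 8: re.ˈpo.se.ˌdo.ge:k.ˌtub.fu.ˌno.to.

primary 2, secondary 4, 6, 8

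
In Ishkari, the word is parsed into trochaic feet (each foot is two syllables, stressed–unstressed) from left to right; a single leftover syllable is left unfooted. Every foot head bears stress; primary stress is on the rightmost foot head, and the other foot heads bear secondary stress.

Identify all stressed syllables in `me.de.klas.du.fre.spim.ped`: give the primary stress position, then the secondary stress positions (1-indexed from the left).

primary 5, secondary 1, 3

Parse left to right into trochaic (ˈσσ) feet: (ˈme.de) (ˈklas.du) (ˈfre.spim) ped. Syllable 7 is left unfooted.
Foot heads (stressed positions): 1, 3, 5.
End Rule Rightmost: primary stress on the rightmost head = syllable 5.
Secondary stress on 1, 3: ˌme.de.ˌklas.du.ˈfre.spim.ped.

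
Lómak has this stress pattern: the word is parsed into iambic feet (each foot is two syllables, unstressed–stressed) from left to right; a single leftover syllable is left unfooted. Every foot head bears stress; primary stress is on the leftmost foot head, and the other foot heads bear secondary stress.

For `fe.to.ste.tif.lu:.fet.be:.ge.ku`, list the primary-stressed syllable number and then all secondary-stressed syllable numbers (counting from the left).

primary 2, secondary 4, 6, 8

Parse left to right into iambic (σˈσ) feet: (fe.ˈto) (ste.ˈtif) (lu:.ˈfet) (be:.ˈge) ku. Syllable 9 is left unfooted.
Foot heads (stressed positions): 2, 4, 6, 8.
End Rule Leftmost: primary stress on the leftmost head = syllable 2.
Secondary stress on 4, 6, 8: fe.ˈto.ste.ˌtif.lu:.ˌfet.be:.ˌge.ku.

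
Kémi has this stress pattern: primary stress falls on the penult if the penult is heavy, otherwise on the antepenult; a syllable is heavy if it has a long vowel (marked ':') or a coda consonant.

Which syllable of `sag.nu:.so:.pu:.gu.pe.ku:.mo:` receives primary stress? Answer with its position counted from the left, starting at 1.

Weights: 6 pe L, 7 ku: H, 8 mo: H.
The penult (syllable 7, ku:) is heavy, so it takes stress.
Primary stress: syllable 7 → sag.nu:.so:.pu:.gu.pe.ˈku:.mo:.

7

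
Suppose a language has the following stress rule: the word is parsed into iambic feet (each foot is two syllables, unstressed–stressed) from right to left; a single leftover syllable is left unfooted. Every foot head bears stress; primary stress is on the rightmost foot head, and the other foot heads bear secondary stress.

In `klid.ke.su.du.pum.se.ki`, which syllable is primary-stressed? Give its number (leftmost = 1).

Parse right to left into iambic (σˈσ) feet: klid (ke.ˈsu) (du.ˈpum) (se.ˈki). Syllable 1 is left unfooted.
Foot heads (stressed positions): 3, 5, 7.
End Rule Rightmost: primary stress on the rightmost head = syllable 7.
Primary stress: syllable 7 → klid.ke.su.du.pum.se.ˈki.

7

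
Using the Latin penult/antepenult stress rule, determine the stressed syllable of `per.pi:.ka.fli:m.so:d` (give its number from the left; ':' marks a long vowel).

Classical Latin: stress the penult if heavy (long vowel or closed), else the antepenult.
Weights: 3 ka L, 4 fli:m H, 5 so:d H.
The penult (syllable 4, fli:m) is heavy, so it takes stress.
Stress on syllable 4: per.pi:.ka.ˈfli:m.so:d.

4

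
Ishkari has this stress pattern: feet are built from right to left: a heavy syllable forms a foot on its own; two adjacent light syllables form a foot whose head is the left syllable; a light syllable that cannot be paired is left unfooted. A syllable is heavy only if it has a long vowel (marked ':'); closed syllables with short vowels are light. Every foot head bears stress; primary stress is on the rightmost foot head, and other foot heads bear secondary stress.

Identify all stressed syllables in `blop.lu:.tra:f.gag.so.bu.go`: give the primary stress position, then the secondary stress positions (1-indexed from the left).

Weights: 1 blop L, 2 lu: H, 3 tra:f H, 4 gag L, 5 so L, 6 bu L, 7 go L.
Parse right to left (heavy = foot alone; LL = one foot; stranded L unfooted): blop (ˈlu:) (ˈtra:f) (ˈgag.so) (ˈbu.go).
Foot heads: 2, 3, 4, 6.
Primary stress on the rightmost head = syllable 6.
Secondary stress on 2, 3, 4: blop.ˌlu:.ˌtra:f.ˌgag.so.ˈbu.go.

primary 6, secondary 2, 3, 4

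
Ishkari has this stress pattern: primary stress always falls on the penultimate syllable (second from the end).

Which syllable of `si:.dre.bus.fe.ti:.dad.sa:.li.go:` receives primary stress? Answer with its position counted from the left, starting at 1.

8

The word has 9 syllables; the penultimate syllable (second from the end) is syllable 8 (li).
Primary stress: syllable 8 → si:.dre.bus.fe.ti:.dad.sa:.ˈli.go:.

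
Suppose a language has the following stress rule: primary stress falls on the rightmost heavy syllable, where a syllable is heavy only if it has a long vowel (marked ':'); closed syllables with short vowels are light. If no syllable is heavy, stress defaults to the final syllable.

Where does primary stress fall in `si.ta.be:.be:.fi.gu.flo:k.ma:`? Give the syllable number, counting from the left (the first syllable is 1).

8

Weights: 1 si L, 2 ta L, 3 be: H, 4 be: H, 5 fi L, 6 gu L, 7 flo:k H, 8 ma: H.
Heavy syllables in the domain: 3, 4, 7, 8. The rightmost is syllable 8 (ma:).
Primary stress: syllable 8 → si.ta.be:.be:.fi.gu.flo:k.ˈma:.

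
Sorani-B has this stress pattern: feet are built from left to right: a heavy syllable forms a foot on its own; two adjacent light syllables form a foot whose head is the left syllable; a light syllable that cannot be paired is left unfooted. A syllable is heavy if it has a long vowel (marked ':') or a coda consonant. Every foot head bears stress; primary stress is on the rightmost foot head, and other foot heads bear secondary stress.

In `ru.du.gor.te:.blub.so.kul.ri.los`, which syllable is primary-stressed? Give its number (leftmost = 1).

9

Weights: 1 ru L, 2 du L, 3 gor H, 4 te: H, 5 blub H, 6 so L, 7 kul H, 8 ri L, 9 los H.
Parse left to right (heavy = foot alone; LL = one foot; stranded L unfooted): (ˈru.du) (ˈgor) (ˈte:) (ˈblub) so (ˈkul) ri (ˈlos).
Foot heads: 1, 3, 4, 5, 7, 9.
Primary stress on the rightmost head = syllable 9.
Primary stress: syllable 9 → ru.du.gor.te:.blub.so.kul.ri.ˈlos.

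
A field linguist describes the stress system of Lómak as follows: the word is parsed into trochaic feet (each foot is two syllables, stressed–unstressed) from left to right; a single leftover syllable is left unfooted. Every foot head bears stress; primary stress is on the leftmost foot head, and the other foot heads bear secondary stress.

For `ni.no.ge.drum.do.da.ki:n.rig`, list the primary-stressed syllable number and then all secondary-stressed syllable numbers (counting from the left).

Parse left to right into trochaic (ˈσσ) feet: (ˈni.no) (ˈge.drum) (ˈdo.da) (ˈki:n.rig).
Foot heads (stressed positions): 1, 3, 5, 7.
End Rule Leftmost: primary stress on the leftmost head = syllable 1.
Secondary stress on 3, 5, 7: ˈni.no.ˌge.drum.ˌdo.da.ˌki:n.rig.

primary 1, secondary 3, 5, 7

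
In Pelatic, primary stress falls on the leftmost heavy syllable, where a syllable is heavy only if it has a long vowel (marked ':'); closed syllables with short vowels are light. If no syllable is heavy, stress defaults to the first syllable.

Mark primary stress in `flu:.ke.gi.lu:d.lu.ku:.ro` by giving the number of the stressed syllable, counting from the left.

1

Weights: 1 flu: H, 2 ke L, 3 gi L, 4 lu:d H, 5 lu L, 6 ku: H, 7 ro L.
Heavy syllables in the domain: 1, 4, 6. The leftmost is syllable 1 (flu:).
Primary stress: syllable 1 → ˈflu:.ke.gi.lu:d.lu.ku:.ro.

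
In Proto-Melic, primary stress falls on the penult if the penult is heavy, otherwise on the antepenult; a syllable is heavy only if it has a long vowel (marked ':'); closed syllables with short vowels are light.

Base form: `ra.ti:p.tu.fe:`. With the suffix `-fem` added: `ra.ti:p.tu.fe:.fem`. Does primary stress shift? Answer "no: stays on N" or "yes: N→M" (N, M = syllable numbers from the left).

Base `ra.ti:p.tu.fe:` (4 syllables):
  Weights: 2 ti:p H, 3 tu L, 4 fe: H.
  The penult (syllable 3, tu) is light, so stress falls on the antepenult (syllable 2, ti:p).
  → primary stress on syllable 2.
Suffixed `ra.ti:p.tu.fe:.fem` (5 syllables):
  Weights: 3 tu L, 4 fe: H, 5 fem L.
  The penult (syllable 4, fe:) is heavy, so it takes stress.
  → primary stress on syllable 4.

yes: 2→4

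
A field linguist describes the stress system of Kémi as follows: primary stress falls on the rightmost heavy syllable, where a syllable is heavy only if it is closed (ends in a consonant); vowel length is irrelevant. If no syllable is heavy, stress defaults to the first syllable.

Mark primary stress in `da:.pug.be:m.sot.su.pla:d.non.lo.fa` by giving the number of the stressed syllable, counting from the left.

7

Weights: 1 da: L, 2 pug H, 3 be:m H, 4 sot H, 5 su L, 6 pla:d H, 7 non H, 8 lo L, 9 fa L.
Heavy syllables in the domain: 2, 3, 4, 6, 7. The rightmost is syllable 7 (non).
Primary stress: syllable 7 → da:.pug.be:m.sot.su.pla:d.ˈnon.lo.fa.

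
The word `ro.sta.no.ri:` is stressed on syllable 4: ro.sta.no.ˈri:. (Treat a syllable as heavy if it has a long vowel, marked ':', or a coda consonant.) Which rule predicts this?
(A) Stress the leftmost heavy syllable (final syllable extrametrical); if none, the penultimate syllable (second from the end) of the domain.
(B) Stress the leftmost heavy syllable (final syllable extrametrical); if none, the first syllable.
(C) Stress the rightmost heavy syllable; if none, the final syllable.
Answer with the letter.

C

Rule A → syllable 2 (observed: 4).
Rule B → syllable 1 (observed: 4).
Rule C → syllable 4 ✓.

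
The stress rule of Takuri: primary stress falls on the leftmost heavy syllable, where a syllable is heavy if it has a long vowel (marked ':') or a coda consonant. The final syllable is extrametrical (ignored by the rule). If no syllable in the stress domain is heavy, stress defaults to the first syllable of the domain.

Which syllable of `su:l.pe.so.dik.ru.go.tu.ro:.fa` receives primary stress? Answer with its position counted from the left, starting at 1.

1

The final syllable (9, fa) is extrametrical; the stress domain is syllables 1–8.
Weights: 1 su:l H, 2 pe L, 3 so L, 4 dik H, 5 ru L, 6 go L, 7 tu L, 8 ro: H.
Heavy syllables in the domain: 1, 4, 8. The leftmost is syllable 1 (su:l).
Primary stress: syllable 1 → ˈsu:l.pe.so.dik.ru.go.tu.ro:.fa.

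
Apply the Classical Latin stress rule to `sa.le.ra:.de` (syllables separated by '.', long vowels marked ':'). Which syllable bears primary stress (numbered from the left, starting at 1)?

3

Classical Latin: stress the penult if heavy (long vowel or closed), else the antepenult.
Weights: 2 le L, 3 ra: H, 4 de L.
The penult (syllable 3, ra:) is heavy, so it takes stress.
Stress on syllable 3: sa.le.ˈra:.de.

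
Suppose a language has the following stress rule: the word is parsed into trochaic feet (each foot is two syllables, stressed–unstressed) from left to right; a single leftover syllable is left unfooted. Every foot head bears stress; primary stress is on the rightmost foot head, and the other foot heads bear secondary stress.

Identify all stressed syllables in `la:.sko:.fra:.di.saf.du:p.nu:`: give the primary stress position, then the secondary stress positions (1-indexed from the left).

primary 5, secondary 1, 3

Parse left to right into trochaic (ˈσσ) feet: (ˈla:.sko:) (ˈfra:.di) (ˈsaf.du:p) nu:. Syllable 7 is left unfooted.
Foot heads (stressed positions): 1, 3, 5.
End Rule Rightmost: primary stress on the rightmost head = syllable 5.
Secondary stress on 1, 3: ˌla:.sko:.ˌfra:.di.ˈsaf.du:p.nu:.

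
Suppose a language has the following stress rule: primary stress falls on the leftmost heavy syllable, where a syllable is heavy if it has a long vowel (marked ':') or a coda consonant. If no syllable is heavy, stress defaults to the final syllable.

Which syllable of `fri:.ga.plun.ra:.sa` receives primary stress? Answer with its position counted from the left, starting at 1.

1

Weights: 1 fri: H, 2 ga L, 3 plun H, 4 ra: H, 5 sa L.
Heavy syllables in the domain: 1, 3, 4. The leftmost is syllable 1 (fri:).
Primary stress: syllable 1 → ˈfri:.ga.plun.ra:.sa.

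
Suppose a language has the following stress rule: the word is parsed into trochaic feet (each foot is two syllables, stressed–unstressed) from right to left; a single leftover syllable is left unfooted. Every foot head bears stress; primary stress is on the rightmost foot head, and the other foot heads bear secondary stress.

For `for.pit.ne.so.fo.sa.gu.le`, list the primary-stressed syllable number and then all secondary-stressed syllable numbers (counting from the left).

Parse right to left into trochaic (ˈσσ) feet: (ˈfor.pit) (ˈne.so) (ˈfo.sa) (ˈgu.le).
Foot heads (stressed positions): 1, 3, 5, 7.
End Rule Rightmost: primary stress on the rightmost head = syllable 7.
Secondary stress on 1, 3, 5: ˌfor.pit.ˌne.so.ˌfo.sa.ˈgu.le.

primary 7, secondary 1, 3, 5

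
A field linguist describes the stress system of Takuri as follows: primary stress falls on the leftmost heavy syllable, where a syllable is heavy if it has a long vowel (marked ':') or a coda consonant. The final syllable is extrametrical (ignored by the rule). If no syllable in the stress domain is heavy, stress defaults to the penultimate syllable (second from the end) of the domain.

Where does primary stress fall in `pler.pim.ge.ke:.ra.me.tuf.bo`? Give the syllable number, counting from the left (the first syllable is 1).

1

The final syllable (8, bo) is extrametrical; the stress domain is syllables 1–7.
Weights: 1 pler H, 2 pim H, 3 ge L, 4 ke: H, 5 ra L, 6 me L, 7 tuf H.
Heavy syllables in the domain: 1, 2, 4, 7. The leftmost is syllable 1 (pler).
Primary stress: syllable 1 → ˈpler.pim.ge.ke:.ra.me.tuf.bo.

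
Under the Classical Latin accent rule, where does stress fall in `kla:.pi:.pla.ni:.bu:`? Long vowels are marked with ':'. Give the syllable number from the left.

4

Classical Latin: stress the penult if heavy (long vowel or closed), else the antepenult.
Weights: 3 pla L, 4 ni: H, 5 bu: H.
The penult (syllable 4, ni:) is heavy, so it takes stress.
Stress on syllable 4: kla:.pi:.pla.ˈni:.bu:.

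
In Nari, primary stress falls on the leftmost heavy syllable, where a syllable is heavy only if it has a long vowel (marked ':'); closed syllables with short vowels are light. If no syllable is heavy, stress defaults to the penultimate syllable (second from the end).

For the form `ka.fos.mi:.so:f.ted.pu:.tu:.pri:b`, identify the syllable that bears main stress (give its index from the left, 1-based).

Weights: 1 ka L, 2 fos L, 3 mi: H, 4 so:f H, 5 ted L, 6 pu: H, 7 tu: H, 8 pri:b H.
Heavy syllables in the domain: 3, 4, 6, 7, 8. The leftmost is syllable 3 (mi:).
Primary stress: syllable 3 → ka.fos.ˈmi:.so:f.ted.pu:.tu:.pri:b.

3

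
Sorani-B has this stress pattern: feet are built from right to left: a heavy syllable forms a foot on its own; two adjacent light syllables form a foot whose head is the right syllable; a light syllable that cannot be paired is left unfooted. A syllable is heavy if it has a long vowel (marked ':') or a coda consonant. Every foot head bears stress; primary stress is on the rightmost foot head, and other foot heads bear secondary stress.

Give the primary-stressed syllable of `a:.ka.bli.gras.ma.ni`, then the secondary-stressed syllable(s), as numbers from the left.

primary 6, secondary 1, 3, 4

Weights: 1 a: H, 2 ka L, 3 bli L, 4 gras H, 5 ma L, 6 ni L.
Parse right to left (heavy = foot alone; LL = one foot; stranded L unfooted): (ˈa:) (ka.ˈbli) (ˈgras) (ma.ˈni).
Foot heads: 1, 3, 4, 6.
Primary stress on the rightmost head = syllable 6.
Secondary stress on 1, 3, 4: ˌa:.ka.ˌbli.ˌgras.ma.ˈni.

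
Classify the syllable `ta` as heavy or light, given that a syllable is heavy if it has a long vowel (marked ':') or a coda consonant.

`ta`: short vowel, open (no coda). Short vowel, open → light.

light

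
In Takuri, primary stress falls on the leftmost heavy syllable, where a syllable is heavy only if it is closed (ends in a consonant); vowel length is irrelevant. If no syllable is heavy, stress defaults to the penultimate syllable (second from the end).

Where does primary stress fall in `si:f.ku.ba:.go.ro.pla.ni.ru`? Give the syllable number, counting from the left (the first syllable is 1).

1

Weights: 1 si:f H, 2 ku L, 3 ba: L, 4 go L, 5 ro L, 6 pla L, 7 ni L, 8 ru L.
Heavy syllables in the domain: 1. The leftmost is syllable 1 (si:f).
Primary stress: syllable 1 → ˈsi:f.ku.ba:.go.ro.pla.ni.ru.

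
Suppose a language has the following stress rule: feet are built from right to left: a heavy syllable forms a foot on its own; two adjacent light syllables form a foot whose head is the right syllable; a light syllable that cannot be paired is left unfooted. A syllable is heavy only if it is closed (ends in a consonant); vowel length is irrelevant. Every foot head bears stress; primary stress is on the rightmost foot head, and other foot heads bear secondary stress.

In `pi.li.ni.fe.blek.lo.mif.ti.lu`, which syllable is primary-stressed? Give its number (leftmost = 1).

Weights: 1 pi L, 2 li L, 3 ni L, 4 fe L, 5 blek H, 6 lo L, 7 mif H, 8 ti L, 9 lu L.
Parse right to left (heavy = foot alone; LL = one foot; stranded L unfooted): (pi.ˈli) (ni.ˈfe) (ˈblek) lo (ˈmif) (ti.ˈlu).
Foot heads: 2, 4, 5, 7, 9.
Primary stress on the rightmost head = syllable 9.
Primary stress: syllable 9 → pi.li.ni.fe.blek.lo.mif.ti.ˈlu.

9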